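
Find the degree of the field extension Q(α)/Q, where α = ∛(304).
[Q(α):Q] = 3

The minimal polynomial of α is x^3 - 304, irreducible over Q since 304 is not a perfect cube (so x^3 - 304 has no rational root). Hence [Q(α):Q] = deg(m_α) = 3.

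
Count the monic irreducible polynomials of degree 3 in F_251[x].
There are 5271000 monic irreducible polynomials of degree 3 over F_251

Each element of F_{251^3} that lies in no proper subfield is a root of exactly one monic irreducible of degree 3 over F_251, and each such polynomial has 3 distinct roots in F_{251^3}. By Möbius inversion the count is N_251(3) = (1/3) Σ_{d|3} μ(3/d) · 251^d = (1/3)(μ(3)·251^1 + μ(1)·251^3) = 15813000/3 = 5271000.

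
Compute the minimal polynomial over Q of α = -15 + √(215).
m_α(x) = x^2 + 30x + 10

From α + 15 = √(215), squaring gives (α + 15)^2 = 215, i.e. α^2 + 30α + 225 = 215, so α^2 + 30α + 10 = 0. The discriminant of x^2 + 30x + 10 is (30)^2 - 4·(10) = 900 - 40 = 860, and 4·(215) is not a perfect square in Q since 215 is squarefree and ≠ 1. Hence x^2 + 30x + 10 is irreducible over Q and is the minimal polynomial of α.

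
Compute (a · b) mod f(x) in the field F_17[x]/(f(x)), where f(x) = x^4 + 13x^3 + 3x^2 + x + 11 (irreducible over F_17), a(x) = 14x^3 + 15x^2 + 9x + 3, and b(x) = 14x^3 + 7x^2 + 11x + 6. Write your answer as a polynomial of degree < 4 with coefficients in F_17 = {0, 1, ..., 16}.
a · b ≡ 10x^3 + 5x^2 + 9x + 1 (mod f(x))

Multiply in F_17[x]: a(x)·b(x) = (14x^3 + 15x^2 + 9x + 3)·(14x^3 + 7x^2 + 11x + 6) = 9x^6 + 2x^5 + 11x^4 + 14x^3 + 6x^2 + 2x + 1. This has degree ≥ 4, so divide by f(x) over F_17: 9x^6 + 2x^5 + 11x^4 + 14x^3 + 6x^2 + 2x + 1 = (9x^2 + 4x)·(x^4 + 13x^3 + 3x^2 + x + 11) + (10x^3 + 5x^2 + 9x + 1). Hence a·b ≡ 10x^3 + 5x^2 + 9x + 1 (mod f). (F_17[x]/(f) is a field with 17^4 = 83521 elements since f is irreducible of degree 4.)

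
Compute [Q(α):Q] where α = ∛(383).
[Q(α):Q] = 3

The minimal polynomial of α is x^3 - 383, irreducible over Q since 383 is not a perfect cube (so x^3 - 383 has no rational root). Hence [Q(α):Q] = deg(m_α) = 3.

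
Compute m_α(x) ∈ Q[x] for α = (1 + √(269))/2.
m_α(x) = x^2 - x - 67

From 2α - 1 = √(269), squaring gives (2α - 1)^2 = 269, i.e. 4α^2 - 4α + 1 = 269, so α^2 - α + (1 - 269)/4 = 0. Since 269 ≡ 1 (mod 4), (1 - 269)/4 = -67 ∈ Z. The polynomial x^2 - x - 67 has discriminant 1 - 4·(-67) = 269, which is not a perfect square in Q (d = 269 is squarefree and ≠ 1), so x^2 - x - 67 is irreducible over Q. It is the minimal polynomial of α.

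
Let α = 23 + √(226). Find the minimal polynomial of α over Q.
m_α(x) = x^2 - 46x + 303

From α - 23 = √(226), squaring gives (α - 23)^2 = 226, i.e. α^2 - 46α + 529 = 226, so α^2 - 46α + 303 = 0. The discriminant of x^2 - 46x + 303 is (-46)^2 - 4·(303) = 2116 - 1212 = 904, and 4·(226) is not a perfect square in Q since 226 is squarefree and ≠ 1. Hence x^2 - 46x + 303 is irreducible over Q and is the minimal polynomial of α.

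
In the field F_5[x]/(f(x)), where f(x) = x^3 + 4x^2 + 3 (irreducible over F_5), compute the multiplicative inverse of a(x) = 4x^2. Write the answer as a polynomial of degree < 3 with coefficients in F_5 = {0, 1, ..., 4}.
a(x)^(-1) ≡ 2x + 3 (mod f(x))

Since f is irreducible over F_5, F_5[x]/(f) is a field and a(x) ≠ 0 has an inverse. Apply the extended Euclidean algorithm to f(x) and a(x) in F_5[x]: f(x) = (4x + 1)·a(x) + (3). The last nonzero remainder is the constant 3 = gcd(f, a) in F_5. Back-substituting through the division chain expresses 3 = s(x)·a(x) + t(x)·f(x) with s(x) ≡ x + 4 (mod f), so (x + 4)·a(x) ≡ 3 (mod f). Multiplying by 3^(-1) ≡ 2 in F_5 gives a(x)^(-1) ≡ 2·(x + 4) ≡ 2x + 3 (mod f). Check: (4x^2)·(2x + 3) = 3x^3 + 2x^2 ≡ 1 (mod x^3 + 4x^2 + 3).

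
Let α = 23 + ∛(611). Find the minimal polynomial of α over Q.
m_α(x) = x^3 - 69x^2 + 1587x - 12778

Set β = α - 23 = ∛(611), so β^3 = 611. Then (α - 23)^3 - 611 = 0, i.e. α is a root of g(x) = (x - 23)^3 - 611 = x^3 - 69x^2 + 1587x - 12778. Since g(x) = h(x - 23) where h(x) = x^3 - 611, and h is irreducible over Q (because 611 is not a perfect cube, so h has no rational root, and a monic cubic with no rational root is irreducible), g is also irreducible (irreducibility is preserved under the substitution x → x - 23). Hence m_α(x) = x^3 - 69x^2 + 1587x - 12778.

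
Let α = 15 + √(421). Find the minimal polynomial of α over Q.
m_α(x) = x^2 - 30x - 196

From α - 15 = √(421), squaring gives (α - 15)^2 = 421, i.e. α^2 - 30α + 225 = 421, so α^2 - 30α - 196 = 0. The discriminant of x^2 - 30x - 196 is (-30)^2 - 4·(-196) = 900 + 784 = 1684, and 4·(421) is not a perfect square in Q since 421 is squarefree and ≠ 1. Hence x^2 - 30x - 196 is irreducible over Q and is the minimal polynomial of α.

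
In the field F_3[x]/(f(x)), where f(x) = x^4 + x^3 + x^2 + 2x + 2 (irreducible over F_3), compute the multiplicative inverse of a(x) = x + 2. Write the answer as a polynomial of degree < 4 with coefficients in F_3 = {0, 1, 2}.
a(x)^(-1) ≡ 2x^3 + x^2 + 1 (mod f(x))

Since f is irreducible over F_3, F_3[x]/(f) is a field and a(x) ≠ 0 has an inverse. Apply the extended Euclidean algorithm to f(x) and a(x) in F_3[x]: f(x) = (x^3 + 2x^2 + 2)·a(x) + (1). The last nonzero remainder is the constant 1 = gcd(f, a) in F_3. Back-substituting through the division chain expresses 1 = s(x)·a(x) + t(x)·f(x) with s(x) ≡ 2x^3 + x^2 + 1 (mod f), so a(x)^(-1) ≡ s(x) = 2x^3 + x^2 + 1 (mod f). Check: (x + 2)·(2x^3 + x^2 + 1) = 2x^4 + 2x^3 + 2x^2 + x + 2 ≡ 1 (mod x^4 + x^3 + x^2 + 2x + 2).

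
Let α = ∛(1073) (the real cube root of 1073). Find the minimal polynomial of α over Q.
m_α(x) = x^3 - 1073

α satisfies α^3 = 1073, so x^3 - 1073 annihilates α. By the rational root test, a rational root p/q (in lowest terms) of x^3 - 1073 would satisfy p^3 = 1073 q^3, forcing q = 1 and p^3 = 1073; but 1073 is not a perfect cube, contradiction. A monic cubic over Q with no rational root is irreducible (any nontrivial factorization would include a linear factor). Hence x^3 - 1073 is the minimal polynomial of α, and in particular [Q(α):Q] = 3.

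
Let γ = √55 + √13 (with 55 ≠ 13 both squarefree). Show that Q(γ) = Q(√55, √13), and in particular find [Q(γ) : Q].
[Q(γ) : Q] = 4 (equivalently, Q(γ) = Q(√55, √13))

Obviously Q(γ) ⊆ Q(√55, √13), and [Q(√55, √13):Q] = 4 (since 55, 13 are distinct squarefree integers > 1 with 715 not a perfect square). To show equality we compute the minimal polynomial of γ. From γ = √55 + √13: γ^2 = 55 + 2√(715) + 13 = 68 + 2√(715), so γ^2 - 68 = 2√(715); squaring, (γ^2 - 68)^2 = 4·715, i.e. γ^4 - 136γ^2 + 4624 - 2860 = 0, i.e. γ^4 - 136γ^2 + 1764 = 0. So γ is a root of x^4 - 136x^2 + 1764. This polynomial is irreducible over Q: it has no rational root (each ±√55 ± √13 is irrational), and any factorization into two quadratics over Q would force √(715) ∈ Q (pairing opposite roots) or √55, √13 ∈ Q (other pairings), all impossible. Hence [Q(γ):Q] = 4 = [Q(√55, √13):Q], so Q(γ) = Q(√55, √13).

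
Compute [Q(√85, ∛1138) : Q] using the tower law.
[Q(√85, ∛1138) : Q] = 6

Let L = Q(√85, ∛1138). Since Q(√85) ⊂ L and [Q(√85):Q] = 2, the tower law gives 2 | [L:Q]. Likewise Q(∛1138) ⊂ L with [Q(∛1138):Q] = 3 (because 1138 is not a perfect cube), so 3 | [L:Q]. As gcd(2,3) = 1, [L:Q] is divisible by 6. Conversely L is generated over Q by √85 and ∛1138, so [L:Q] ≤ 2·3 = 6. Therefore [Q(√85, ∛1138) : Q] = 6.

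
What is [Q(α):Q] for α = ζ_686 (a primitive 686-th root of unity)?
[Q(α):Q] = 294

The minimal polynomial of ζ_686 over Q is the 686-th cyclotomic polynomial Φ_686(x), which is irreducible over Q and has degree φ(686) = 294. Hence [Q(α):Q] = φ(686) = 294.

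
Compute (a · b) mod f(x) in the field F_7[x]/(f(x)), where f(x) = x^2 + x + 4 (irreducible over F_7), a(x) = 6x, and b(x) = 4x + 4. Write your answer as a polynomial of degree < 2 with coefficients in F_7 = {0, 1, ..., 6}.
a · b ≡ 2 (mod f(x))

Multiply in F_7[x]: a(x)·b(x) = (6x)·(4x + 4) = 3x^2 + 3x. This has degree ≥ 2, so divide by f(x) over F_7: 3x^2 + 3x = (3)·(x^2 + x + 4) + (2). Hence a·b ≡ 2 (mod f). (F_7[x]/(f) is a field with 7^2 = 49 elements since f is irreducible of degree 2.)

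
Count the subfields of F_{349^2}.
F_{349^2} has 2 subfields

The subfields of F_{p^n} are exactly the fields F_{p^d} for d | n (each is the fixed field of the unique index-d subgroup of Gal(F_{p^n}/F_p) ≅ Z/nZ). The divisors of n = 2 are {1, 2}, giving 2 subfields: F_{349^1}, F_{349^2}.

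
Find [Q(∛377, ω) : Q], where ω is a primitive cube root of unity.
[Q(∛377, ω) : Q] = 6

[Q(∛377):Q] = 3 (min poly x^3 - 377, irreducible since 377 is not a perfect cube). [Q(ω):Q] = 2 (min poly x^2 + x + 1). Since Q(∛377) ⊂ R and ω ∉ R, we have ω ∉ Q(∛377), so x^2 + x + 1 remains irreducible over Q(∛377) and [Q(∛377, ω) : Q(∛377)] = 2. By the tower law, [Q(∛377, ω) : Q] = 3 · 2 = 6. (In fact Q(∛377, ω) is the splitting field of x^3 - 377 over Q.)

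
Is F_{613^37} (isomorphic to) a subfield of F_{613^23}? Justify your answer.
No: F_{613^37} is not a subfield of F_{613^23}

F_{p^m} embeds in F_{p^n} iff m | n. Here 37 ∤ 23 (since 23 = 0·37 + 23 with remainder 23 ≠ 0), so F_{613^37} is not a subfield of F_{613^23}. Equivalently: if it were, the tower law would give 37 = [F_{613^37}:F_613] dividing [F_{613^23}:F_613] = 23, contradiction.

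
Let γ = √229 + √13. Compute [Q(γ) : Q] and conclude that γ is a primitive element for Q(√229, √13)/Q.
[Q(γ) : Q] = 4 (equivalently, Q(γ) = Q(√229, √13))

Obviously Q(γ) ⊆ Q(√229, √13), and [Q(√229, √13):Q] = 4 (since 229, 13 are distinct squarefree integers > 1 with 2977 not a perfect square). To show equality we compute the minimal polynomial of γ. From γ = √229 + √13: γ^2 = 229 + 2√(2977) + 13 = 242 + 2√(2977), so γ^2 - 242 = 2√(2977); squaring, (γ^2 - 242)^2 = 4·2977, i.e. γ^4 - 484γ^2 + 58564 - 11908 = 0, i.e. γ^4 - 484γ^2 + 46656 = 0. So γ is a root of x^4 - 484x^2 + 46656. This polynomial is irreducible over Q: it has no rational root (each ±√229 ± √13 is irrational), and any factorization into two quadratics over Q would force √(2977) ∈ Q (pairing opposite roots) or √229, √13 ∈ Q (other pairings), all impossible. Hence [Q(γ):Q] = 4 = [Q(√229, √13):Q], so Q(γ) = Q(√229, √13).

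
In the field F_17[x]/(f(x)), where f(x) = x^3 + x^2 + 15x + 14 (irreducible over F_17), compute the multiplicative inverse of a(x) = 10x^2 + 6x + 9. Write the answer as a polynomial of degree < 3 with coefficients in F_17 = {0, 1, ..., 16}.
a(x)^(-1) ≡ 5x^2 + 16x + 12 (mod f(x))

Since f is irreducible over F_17, F_17[x]/(f) is a field and a(x) ≠ 0 has an inverse. Apply the extended Euclidean algorithm to f(x) and a(x) in F_17[x]: f(x) = (12x + 15)·a(x) + (4x + 15);  a(x) = (11x + 7)·(4x + 15) + (6). The last nonzero remainder is the constant 6 = gcd(f, a) in F_17. Back-substituting through the division chain expresses 6 = s(x)·a(x) + t(x)·f(x) with s(x) ≡ 13x^2 + 11x + 4 (mod f), so (13x^2 + 11x + 4)·a(x) ≡ 6 (mod f). Multiplying by 6^(-1) ≡ 3 in F_17 gives a(x)^(-1) ≡ 3·(13x^2 + 11x + 4) ≡ 5x^2 + 16x + 12 (mod f). Check: (10x^2 + 6x + 9)·(5x^2 + 16x + 12) = 16x^4 + 3x^3 + 6x^2 + 12x + 6 ≡ 1 (mod x^3 + x^2 + 15x + 14).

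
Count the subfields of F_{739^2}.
F_{739^2} has 2 subfields

The subfields of F_{p^n} are exactly the fields F_{p^d} for d | n (each is the fixed field of the unique index-d subgroup of Gal(F_{p^n}/F_p) ≅ Z/nZ). The divisors of n = 2 are {1, 2}, giving 2 subfields: F_{739^1}, F_{739^2}.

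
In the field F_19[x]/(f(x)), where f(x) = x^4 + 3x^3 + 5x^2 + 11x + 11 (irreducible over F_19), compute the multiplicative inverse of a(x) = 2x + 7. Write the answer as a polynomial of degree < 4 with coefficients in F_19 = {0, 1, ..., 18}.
a(x)^(-1) ≡ 16x^3 + 11x^2 + 13x + 7 (mod f(x))

Since f is irreducible over F_19, F_19[x]/(f) is a field and a(x) ≠ 0 has an inverse. Apply the extended Euclidean algorithm to f(x) and a(x) in F_19[x]: f(x) = (10x^3 + 14x^2 + x + 2)·a(x) + (16). The last nonzero remainder is the constant 16 = gcd(f, a) in F_19. Back-substituting through the division chain expresses 16 = s(x)·a(x) + t(x)·f(x) with s(x) ≡ 9x^3 + 5x^2 + 18x + 17 (mod f), so (9x^3 + 5x^2 + 18x + 17)·a(x) ≡ 16 (mod f). Multiplying by 16^(-1) ≡ 6 in F_19 gives a(x)^(-1) ≡ 6·(9x^3 + 5x^2 + 18x + 17) ≡ 16x^3 + 11x^2 + 13x + 7 (mod f). Check: (2x + 7)·(16x^3 + 11x^2 + 13x + 7) = 13x^4 + x^3 + 8x^2 + 10x + 11 ≡ 1 (mod x^4 + 3x^3 + 5x^2 + 11x + 11).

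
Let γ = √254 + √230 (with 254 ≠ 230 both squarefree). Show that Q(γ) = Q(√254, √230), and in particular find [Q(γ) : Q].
[Q(γ) : Q] = 4 (equivalently, Q(γ) = Q(√254, √230))

Obviously Q(γ) ⊆ Q(√254, √230), and [Q(√254, √230):Q] = 4 (since 254, 230 are distinct squarefree integers > 1 with 58420 not a perfect square). To show equality we compute the minimal polynomial of γ. From γ = √254 + √230: γ^2 = 254 + 2√(58420) + 230 = 484 + 2√(58420), so γ^2 - 484 = 2√(58420); squaring, (γ^2 - 484)^2 = 4·58420, i.e. γ^4 - 968γ^2 + 234256 - 233680 = 0, i.e. γ^4 - 968γ^2 + 576 = 0. So γ is a root of x^4 - 968x^2 + 576. This polynomial is irreducible over Q: it has no rational root (each ±√254 ± √230 is irrational), and any factorization into two quadratics over Q would force √(58420) ∈ Q (pairing opposite roots) or √254, √230 ∈ Q (other pairings), all impossible. Hence [Q(γ):Q] = 4 = [Q(√254, √230):Q], so Q(γ) = Q(√254, √230).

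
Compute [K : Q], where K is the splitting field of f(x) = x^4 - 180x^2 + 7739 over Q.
[K : Q] = 4

Solving the quadratic in x^2: x^2 = (180 ± √(180^2 - 4·7739))/2 = (180 ± √1444)/2 = (180 ± 38)/2, giving x^2 = 71 or x^2 = 109. So f(x) = (x^2 - 71)(x^2 - 109) and the roots of f are ±√71, ±√109. Hence the splitting field is K = Q(√71, √109). Since 71 and 109 are distinct squarefree integers > 1, their product 7739 is not a perfect square, so √109 ∉ Q(√71). By the tower law [K:Q] = [Q(√71,√109):Q(√71)] · [Q(√71):Q] = 2 · 2 = 4.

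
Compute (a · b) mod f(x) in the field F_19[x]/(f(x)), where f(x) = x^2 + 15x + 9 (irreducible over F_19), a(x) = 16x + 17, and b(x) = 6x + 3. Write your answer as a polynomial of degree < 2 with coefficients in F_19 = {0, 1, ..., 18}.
a · b ≡ 2x + 4 (mod f(x))

Multiply in F_19[x]: a(x)·b(x) = (16x + 17)·(6x + 3) = x^2 + 17x + 13. This has degree ≥ 2, so divide by f(x) over F_19: x^2 + 17x + 13 = (1)·(x^2 + 15x + 9) + (2x + 4). Hence a·b ≡ 2x + 4 (mod f). (F_19[x]/(f) is a field with 19^2 = 361 elements since f is irreducible of degree 2.)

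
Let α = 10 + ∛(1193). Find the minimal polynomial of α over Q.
m_α(x) = x^3 - 30x^2 + 300x - 2193

Set β = α - 10 = ∛(1193), so β^3 = 1193. Then (α - 10)^3 - 1193 = 0, i.e. α is a root of g(x) = (x - 10)^3 - 1193 = x^3 - 30x^2 + 300x - 2193. Since g(x) = h(x - 10) where h(x) = x^3 - 1193, and h is irreducible over Q (because 1193 is not a perfect cube, so h has no rational root, and a monic cubic with no rational root is irreducible), g is also irreducible (irreducibility is preserved under the substitution x → x - 10). Hence m_α(x) = x^3 - 30x^2 + 300x - 2193.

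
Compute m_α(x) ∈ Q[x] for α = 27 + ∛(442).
m_α(x) = x^3 - 81x^2 + 2187x - 20125

Set β = α - 27 = ∛(442), so β^3 = 442. Then (α - 27)^3 - 442 = 0, i.e. α is a root of g(x) = (x - 27)^3 - 442 = x^3 - 81x^2 + 2187x - 20125. Since g(x) = h(x - 27) where h(x) = x^3 - 442, and h is irreducible over Q (because 442 is not a perfect cube, so h has no rational root, and a monic cubic with no rational root is irreducible), g is also irreducible (irreducibility is preserved under the substitution x → x - 27). Hence m_α(x) = x^3 - 81x^2 + 2187x - 20125.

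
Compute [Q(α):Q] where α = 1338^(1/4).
[Q(α):Q] = 4

α is a root of x^4 - 1338. By Eisenstein's criterion at the prime p = 2 (which divides the constant term 1338 but p^2 = 4 does not, since 1338 is squarefree), x^4 - 1338 is irreducible over Q. Hence [Q(α):Q] = 4.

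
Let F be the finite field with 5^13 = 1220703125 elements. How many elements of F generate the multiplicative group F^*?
There are φ(1220703124) = 610351560 primitive elements

F_q^* is cyclic of order q - 1 = 1220703124. A cyclic group of order m has exactly φ(m) generators. Here m = 1220703124 = 2^2 · 305175781, so the number of primitive elements is φ(1220703124) = 610351560.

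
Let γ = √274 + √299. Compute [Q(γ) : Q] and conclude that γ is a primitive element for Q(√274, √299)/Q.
[Q(γ) : Q] = 4 (equivalently, Q(γ) = Q(√274, √299))

Obviously Q(γ) ⊆ Q(√274, √299), and [Q(√274, √299):Q] = 4 (since 274, 299 are distinct squarefree integers > 1 with 81926 not a perfect square). To show equality we compute the minimal polynomial of γ. From γ = √274 + √299: γ^2 = 274 + 2√(81926) + 299 = 573 + 2√(81926), so γ^2 - 573 = 2√(81926); squaring, (γ^2 - 573)^2 = 4·81926, i.e. γ^4 - 1146γ^2 + 328329 - 327704 = 0, i.e. γ^4 - 1146γ^2 + 625 = 0. So γ is a root of x^4 - 1146x^2 + 625. This polynomial is irreducible over Q: it has no rational root (each ±√274 ± √299 is irrational), and any factorization into two quadratics over Q would force √(81926) ∈ Q (pairing opposite roots) or √274, √299 ∈ Q (other pairings), all impossible. Hence [Q(γ):Q] = 4 = [Q(√274, √299):Q], so Q(γ) = Q(√274, √299).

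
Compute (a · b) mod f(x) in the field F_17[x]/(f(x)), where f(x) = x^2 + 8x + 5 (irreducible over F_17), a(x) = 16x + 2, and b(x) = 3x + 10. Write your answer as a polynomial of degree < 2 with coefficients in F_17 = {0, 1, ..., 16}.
a · b ≡ 3x + 1 (mod f(x))

Multiply in F_17[x]: a(x)·b(x) = (16x + 2)·(3x + 10) = 14x^2 + 13x + 3. This has degree ≥ 2, so divide by f(x) over F_17: 14x^2 + 13x + 3 = (14)·(x^2 + 8x + 5) + (3x + 1). Hence a·b ≡ 3x + 1 (mod f). (F_17[x]/(f) is a field with 17^2 = 289 elements since f is irreducible of degree 2.)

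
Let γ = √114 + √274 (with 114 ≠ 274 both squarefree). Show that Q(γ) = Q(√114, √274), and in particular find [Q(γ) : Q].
[Q(γ) : Q] = 4 (equivalently, Q(γ) = Q(√114, √274))

Obviously Q(γ) ⊆ Q(√114, √274), and [Q(√114, √274):Q] = 4 (since 114, 274 are distinct squarefree integers > 1 with 31236 not a perfect square). To show equality we compute the minimal polynomial of γ. From γ = √114 + √274: γ^2 = 114 + 2√(31236) + 274 = 388 + 2√(31236), so γ^2 - 388 = 2√(31236); squaring, (γ^2 - 388)^2 = 4·31236, i.e. γ^4 - 776γ^2 + 150544 - 124944 = 0, i.e. γ^4 - 776γ^2 + 25600 = 0. So γ is a root of x^4 - 776x^2 + 25600. This polynomial is irreducible over Q: it has no rational root (each ±√114 ± √274 is irrational), and any factorization into two quadratics over Q would force √(31236) ∈ Q (pairing opposite roots) or √114, √274 ∈ Q (other pairings), all impossible. Hence [Q(γ):Q] = 4 = [Q(√114, √274):Q], so Q(γ) = Q(√114, √274).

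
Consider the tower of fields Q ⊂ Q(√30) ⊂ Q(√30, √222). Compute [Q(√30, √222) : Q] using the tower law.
[Q(√30, √222) : Q] = 4

[Q(√30):Q] = 2 (min poly x^2 - 30, irreducible since 30 is squarefree > 1). For the top step, suppose √222 ∈ Q(√30), say √222 = c + d√30 with c, d ∈ Q. Squaring: 222 = c^2 + 30d^2 + 2cd√30. Since √30 ∉ Q this forces 2cd = 0. If d = 0 then √222 = c ∈ Q, contradicting 222 squarefree > 1. If c = 0 then 222 = 30d^2, so 30·222 = (30d)^2 is a perfect square in Q — but 30·222 = 6660 is not a perfect square (since 30 and 222 are distinct squarefree integers). Contradiction. Hence √222 ∉ Q(√30), so x^2 - 222 stays irreducible over Q(√30) and [Q(√30, √222) : Q(√30)] = 2. By the tower law, [Q(√30, √222) : Q] = 2 · 2 = 4.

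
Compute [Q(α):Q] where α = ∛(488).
[Q(α):Q] = 3

The minimal polynomial of α is x^3 - 488, irreducible over Q since 488 is not a perfect cube (so x^3 - 488 has no rational root). Hence [Q(α):Q] = deg(m_α) = 3.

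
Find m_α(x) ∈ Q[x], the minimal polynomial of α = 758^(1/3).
m_α(x) = x^3 - 758

α satisfies α^3 = 758, so x^3 - 758 annihilates α. By the rational root test, a rational root p/q (in lowest terms) of x^3 - 758 would satisfy p^3 = 758 q^3, forcing q = 1 and p^3 = 758; but 758 is not a perfect cube, contradiction. A monic cubic over Q with no rational root is irreducible (any nontrivial factorization would include a linear factor). Hence x^3 - 758 is the minimal polynomial of α, and in particular [Q(α):Q] = 3.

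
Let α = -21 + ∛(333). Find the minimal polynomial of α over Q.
m_α(x) = x^3 + 63x^2 + 1323x + 8928

Set β = α + 21 = ∛(333), so β^3 = 333. Then (α + 21)^3 - 333 = 0, i.e. α is a root of g(x) = (x + 21)^3 - 333 = x^3 + 63x^2 + 1323x + 8928. Since g(x) = h(x + 21) where h(x) = x^3 - 333, and h is irreducible over Q (because 333 is not a perfect cube, so h has no rational root, and a monic cubic with no rational root is irreducible), g is also irreducible (irreducibility is preserved under the substitution x → x + 21). Hence m_α(x) = x^3 + 63x^2 + 1323x + 8928.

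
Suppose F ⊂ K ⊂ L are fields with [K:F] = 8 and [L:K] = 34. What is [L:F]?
[L:F] = 272

The tower law says that for any tower of field extensions F ⊂ K ⊂ L with finite degrees, [L:F] = [L:K] · [K:F]. Here this gives [L:F] = 34 · 8 = 272.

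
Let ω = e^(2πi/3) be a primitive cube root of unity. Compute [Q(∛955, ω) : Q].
[Q(∛955, ω) : Q] = 6

[Q(∛955):Q] = 3 (min poly x^3 - 955, irreducible since 955 is not a perfect cube). [Q(ω):Q] = 2 (min poly x^2 + x + 1). Since Q(∛955) ⊂ R and ω ∉ R, we have ω ∉ Q(∛955), so x^2 + x + 1 remains irreducible over Q(∛955) and [Q(∛955, ω) : Q(∛955)] = 2. By the tower law, [Q(∛955, ω) : Q] = 3 · 2 = 6. (In fact Q(∛955, ω) is the splitting field of x^3 - 955 over Q.)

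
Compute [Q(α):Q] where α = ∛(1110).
[Q(α):Q] = 3

The minimal polynomial of α is x^3 - 1110, irreducible over Q since 1110 is not a perfect cube (so x^3 - 1110 has no rational root). Hence [Q(α):Q] = deg(m_α) = 3.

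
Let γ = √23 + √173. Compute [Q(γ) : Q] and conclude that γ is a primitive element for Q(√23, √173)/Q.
[Q(γ) : Q] = 4 (equivalently, Q(γ) = Q(√23, √173))

Obviously Q(γ) ⊆ Q(√23, √173), and [Q(√23, √173):Q] = 4 (since 23, 173 are distinct squarefree integers > 1 with 3979 not a perfect square). To show equality we compute the minimal polynomial of γ. From γ = √23 + √173: γ^2 = 23 + 2√(3979) + 173 = 196 + 2√(3979), so γ^2 - 196 = 2√(3979); squaring, (γ^2 - 196)^2 = 4·3979, i.e. γ^4 - 392γ^2 + 38416 - 15916 = 0, i.e. γ^4 - 392γ^2 + 22500 = 0. So γ is a root of x^4 - 392x^2 + 22500. This polynomial is irreducible over Q: it has no rational root (each ±√23 ± √173 is irrational), and any factorization into two quadratics over Q would force √(3979) ∈ Q (pairing opposite roots) or √23, √173 ∈ Q (other pairings), all impossible. Hence [Q(γ):Q] = 4 = [Q(√23, √173):Q], so Q(γ) = Q(√23, √173).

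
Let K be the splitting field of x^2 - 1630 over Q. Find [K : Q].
[K : Q] = 2

f(x) = x^2 - 1630 factors as (x - √1630)(x + √1630). The splitting field is K = Q(√1630). Since 1630 is squarefree and > 1, it is not a perfect square, so x^2 - 1630 is irreducible over Q and [Q(√1630) : Q] = 2. Hence [K : Q] = 2.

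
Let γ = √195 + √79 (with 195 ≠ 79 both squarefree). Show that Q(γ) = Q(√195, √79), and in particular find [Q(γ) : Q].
[Q(γ) : Q] = 4 (equivalently, Q(γ) = Q(√195, √79))

Obviously Q(γ) ⊆ Q(√195, √79), and [Q(√195, √79):Q] = 4 (since 195, 79 are distinct squarefree integers > 1 with 15405 not a perfect square). To show equality we compute the minimal polynomial of γ. From γ = √195 + √79: γ^2 = 195 + 2√(15405) + 79 = 274 + 2√(15405), so γ^2 - 274 = 2√(15405); squaring, (γ^2 - 274)^2 = 4·15405, i.e. γ^4 - 548γ^2 + 75076 - 61620 = 0, i.e. γ^4 - 548γ^2 + 13456 = 0. So γ is a root of x^4 - 548x^2 + 13456. This polynomial is irreducible over Q: it has no rational root (each ±√195 ± √79 is irrational), and any factorization into two quadratics over Q would force √(15405) ∈ Q (pairing opposite roots) or √195, √79 ∈ Q (other pairings), all impossible. Hence [Q(γ):Q] = 4 = [Q(√195, √79):Q], so Q(γ) = Q(√195, √79).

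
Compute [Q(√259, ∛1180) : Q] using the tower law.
[Q(√259, ∛1180) : Q] = 6

Let L = Q(√259, ∛1180). Since Q(√259) ⊂ L and [Q(√259):Q] = 2, the tower law gives 2 | [L:Q]. Likewise Q(∛1180) ⊂ L with [Q(∛1180):Q] = 3 (because 1180 is not a perfect cube), so 3 | [L:Q]. As gcd(2,3) = 1, [L:Q] is divisible by 6. Conversely L is generated over Q by √259 and ∛1180, so [L:Q] ≤ 2·3 = 6. Therefore [Q(√259, ∛1180) : Q] = 6.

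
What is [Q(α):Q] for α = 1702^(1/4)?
[Q(α):Q] = 4

α is a root of x^4 - 1702. By Eisenstein's criterion at the prime p = 2 (which divides the constant term 1702 but p^2 = 4 does not, since 1702 is squarefree), x^4 - 1702 is irreducible over Q. Hence [Q(α):Q] = 4.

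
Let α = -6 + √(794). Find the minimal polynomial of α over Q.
m_α(x) = x^2 + 12x - 758

From α + 6 = √(794), squaring gives (α + 6)^2 = 794, i.e. α^2 + 12α + 36 = 794, so α^2 + 12α - 758 = 0. The discriminant of x^2 + 12x - 758 is (12)^2 - 4·(-758) = 144 + 3032 = 3176, and 4·(794) is not a perfect square in Q since 794 is squarefree and ≠ 1. Hence x^2 + 12x - 758 is irreducible over Q and is the minimal polynomial of α.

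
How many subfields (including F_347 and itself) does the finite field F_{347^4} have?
F_{347^4} has 3 subfields

The subfields of F_{p^n} are exactly the fields F_{p^d} for d | n (each is the fixed field of the unique index-d subgroup of Gal(F_{p^n}/F_p) ≅ Z/nZ). The divisors of n = 4 are {1, 2, 4}, giving 3 subfields: F_{347^1}, F_{347^2}, F_{347^4}.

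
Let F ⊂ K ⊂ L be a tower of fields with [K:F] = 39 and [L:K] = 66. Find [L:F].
[L:F] = 2574

The tower law says that for any tower of field extensions F ⊂ K ⊂ L with finite degrees, [L:F] = [L:K] · [K:F]. Here this gives [L:F] = 66 · 39 = 2574.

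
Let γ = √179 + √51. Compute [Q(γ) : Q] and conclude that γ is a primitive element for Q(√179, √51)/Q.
[Q(γ) : Q] = 4 (equivalently, Q(γ) = Q(√179, √51))

Obviously Q(γ) ⊆ Q(√179, √51), and [Q(√179, √51):Q] = 4 (since 179, 51 are distinct squarefree integers > 1 with 9129 not a perfect square). To show equality we compute the minimal polynomial of γ. From γ = √179 + √51: γ^2 = 179 + 2√(9129) + 51 = 230 + 2√(9129), so γ^2 - 230 = 2√(9129); squaring, (γ^2 - 230)^2 = 4·9129, i.e. γ^4 - 460γ^2 + 52900 - 36516 = 0, i.e. γ^4 - 460γ^2 + 16384 = 0. So γ is a root of x^4 - 460x^2 + 16384. This polynomial is irreducible over Q: it has no rational root (each ±√179 ± √51 is irrational), and any factorization into two quadratics over Q would force √(9129) ∈ Q (pairing opposite roots) or √179, √51 ∈ Q (other pairings), all impossible. Hence [Q(γ):Q] = 4 = [Q(√179, √51):Q], so Q(γ) = Q(√179, √51).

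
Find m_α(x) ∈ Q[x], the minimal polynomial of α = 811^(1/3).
m_α(x) = x^3 - 811

α satisfies α^3 = 811, so x^3 - 811 annihilates α. By the rational root test, a rational root p/q (in lowest terms) of x^3 - 811 would satisfy p^3 = 811 q^3, forcing q = 1 and p^3 = 811; but 811 is not a perfect cube, contradiction. A monic cubic over Q with no rational root is irreducible (any nontrivial factorization would include a linear factor). Hence x^3 - 811 is the minimal polynomial of α, and in particular [Q(α):Q] = 3.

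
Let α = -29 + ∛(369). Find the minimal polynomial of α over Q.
m_α(x) = x^3 + 87x^2 + 2523x + 24020

Set β = α + 29 = ∛(369), so β^3 = 369. Then (α + 29)^3 - 369 = 0, i.e. α is a root of g(x) = (x + 29)^3 - 369 = x^3 + 87x^2 + 2523x + 24020. Since g(x) = h(x + 29) where h(x) = x^3 - 369, and h is irreducible over Q (because 369 is not a perfect cube, so h has no rational root, and a monic cubic with no rational root is irreducible), g is also irreducible (irreducibility is preserved under the substitution x → x + 29). Hence m_α(x) = x^3 + 87x^2 + 2523x + 24020.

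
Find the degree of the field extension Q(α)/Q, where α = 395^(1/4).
[Q(α):Q] = 4

α is a root of x^4 - 395. By Eisenstein's criterion at the prime p = 5 (which divides the constant term 395 but p^2 = 25 does not, since 395 is squarefree), x^4 - 395 is irreducible over Q. Hence [Q(α):Q] = 4.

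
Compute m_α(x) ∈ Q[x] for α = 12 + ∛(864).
m_α(x) = x^3 - 36x^2 + 432x - 2592

Set β = α - 12 = ∛(864), so β^3 = 864. Then (α - 12)^3 - 864 = 0, i.e. α is a root of g(x) = (x - 12)^3 - 864 = x^3 - 36x^2 + 432x - 2592. Since g(x) = h(x - 12) where h(x) = x^3 - 864, and h is irreducible over Q (because 864 is not a perfect cube, so h has no rational root, and a monic cubic with no rational root is irreducible), g is also irreducible (irreducibility is preserved under the substitution x → x - 12). Hence m_α(x) = x^3 - 36x^2 + 432x - 2592.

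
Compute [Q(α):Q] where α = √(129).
[Q(α):Q] = 2

[Q(α):Q] equals the degree of the minimal polynomial of α. Here α^2 = 129 and x^2 - 129 is irreducible (d = 129 is squarefree, ≠ 1, hence not a square), so deg(m_α) = 2. Thus [Q(α):Q] = 2.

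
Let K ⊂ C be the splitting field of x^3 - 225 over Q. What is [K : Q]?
[K : Q] = 6

The roots of x^3 - 225 are ∛225, ω∛225, ω^2∛225 where ω = e^(2πi/3) is a primitive cube root of unity, so K = Q(∛225, ω). Now [Q(∛225):Q] = 3 (since 225 is not a perfect cube, x^3 - 225 is irreducible) and [Q(ω):Q] = 2. Both 2 and 3 divide [K:Q], and [K:Q] ≤ 3·2 = 6, so [K:Q] = 6. (Equivalently: Q(∛225) ⊂ R but ω ∉ R, so [K : Q(∛225)] = 2.)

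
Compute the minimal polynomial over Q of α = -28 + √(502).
m_α(x) = x^2 + 56x + 282

From α + 28 = √(502), squaring gives (α + 28)^2 = 502, i.e. α^2 + 56α + 784 = 502, so α^2 + 56α + 282 = 0. The discriminant of x^2 + 56x + 282 is (56)^2 - 4·(282) = 3136 - 1128 = 2008, and 4·(502) is not a perfect square in Q since 502 is squarefree and ≠ 1. Hence x^2 + 56x + 282 is irreducible over Q and is the minimal polynomial of α.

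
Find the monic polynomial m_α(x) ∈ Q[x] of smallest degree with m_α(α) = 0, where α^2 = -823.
m_α(x) = x^2 + 823

α satisfies α^2 + 823 = 0, so x^2 + 823 annihilates α. Since d = -823 is squarefree and ≠ 1, it is not a perfect square in Q, so x^2 + 823 has no rational root and is therefore irreducible over Q (a degree-2 polynomial over a field is irreducible iff it has no root). Hence m_α(x) = x^2 + 823.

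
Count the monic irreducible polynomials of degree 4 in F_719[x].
There are 66812039640 monic irreducible polynomials of degree 4 over F_719

Each element of F_{719^4} that lies in no proper subfield is a root of exactly one monic irreducible of degree 4 over F_719, and each such polynomial has 4 distinct roots in F_{719^4}. By Möbius inversion the count is N_719(4) = (1/4) Σ_{d|4} μ(4/d) · 719^d = (1/4)(μ(4)·719^1 + μ(2)·719^2 + μ(1)·719^4) = 267248158560/4 = 66812039640.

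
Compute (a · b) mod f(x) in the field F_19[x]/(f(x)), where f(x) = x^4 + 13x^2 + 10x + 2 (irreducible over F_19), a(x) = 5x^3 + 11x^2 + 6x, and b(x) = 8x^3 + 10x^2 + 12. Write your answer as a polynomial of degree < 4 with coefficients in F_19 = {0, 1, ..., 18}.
a · b ≡ 16x^3 + 15x^2 + 15x + 2 (mod f(x))

Multiply in F_19[x]: a(x)·b(x) = (5x^3 + 11x^2 + 6x)·(8x^3 + 10x^2 + 12) = 2x^6 + 5x^5 + 6x^4 + 6x^3 + 18x^2 + 15x. This has degree ≥ 4, so divide by f(x) over F_19: 2x^6 + 5x^5 + 6x^4 + 6x^3 + 18x^2 + 15x = (2x^2 + 5x + 18)·(x^4 + 13x^2 + 10x + 2) + (16x^3 + 15x^2 + 15x + 2). Hence a·b ≡ 16x^3 + 15x^2 + 15x + 2 (mod f). (F_19[x]/(f) is a field with 19^4 = 130321 elements since f is irreducible of degree 4.)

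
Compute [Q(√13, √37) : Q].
[Q(√13, √37) : Q] = 4

[Q(√13):Q] = 2 (min poly x^2 - 13, irreducible since 13 is squarefree > 1). For the top step, suppose √37 ∈ Q(√13), say √37 = c + d√13 with c, d ∈ Q. Squaring: 37 = c^2 + 13d^2 + 2cd√13. Since √13 ∉ Q this forces 2cd = 0. If d = 0 then √37 = c ∈ Q, contradicting 37 squarefree > 1. If c = 0 then 37 = 13d^2, so 13·37 = (13d)^2 is a perfect square in Q — but 13·37 = 481 is not a perfect square (since 13 and 37 are distinct squarefree integers). Contradiction. Hence √37 ∉ Q(√13), so x^2 - 37 stays irreducible over Q(√13) and [Q(√13, √37) : Q(√13)] = 2. By the tower law, [Q(√13, √37) : Q] = 2 · 2 = 4.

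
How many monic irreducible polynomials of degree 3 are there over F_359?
There are 15422640 monic irreducible polynomials of degree 3 over F_359

Each element of F_{359^3} that lies in no proper subfield is a root of exactly one monic irreducible of degree 3 over F_359, and each such polynomial has 3 distinct roots in F_{359^3}. By Möbius inversion the count is N_359(3) = (1/3) Σ_{d|3} μ(3/d) · 359^d = (1/3)(μ(3)·359^1 + μ(1)·359^3) = 46267920/3 = 15422640.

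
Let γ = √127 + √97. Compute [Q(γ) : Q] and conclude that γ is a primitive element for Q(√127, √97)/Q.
[Q(γ) : Q] = 4 (equivalently, Q(γ) = Q(√127, √97))

Obviously Q(γ) ⊆ Q(√127, √97), and [Q(√127, √97):Q] = 4 (since 127, 97 are distinct squarefree integers > 1 with 12319 not a perfect square). To show equality we compute the minimal polynomial of γ. From γ = √127 + √97: γ^2 = 127 + 2√(12319) + 97 = 224 + 2√(12319), so γ^2 - 224 = 2√(12319); squaring, (γ^2 - 224)^2 = 4·12319, i.e. γ^4 - 448γ^2 + 50176 - 49276 = 0, i.e. γ^4 - 448γ^2 + 900 = 0. So γ is a root of x^4 - 448x^2 + 900. This polynomial is irreducible over Q: it has no rational root (each ±√127 ± √97 is irrational), and any factorization into two quadratics over Q would force √(12319) ∈ Q (pairing opposite roots) or √127, √97 ∈ Q (other pairings), all impossible. Hence [Q(γ):Q] = 4 = [Q(√127, √97):Q], so Q(γ) = Q(√127, √97).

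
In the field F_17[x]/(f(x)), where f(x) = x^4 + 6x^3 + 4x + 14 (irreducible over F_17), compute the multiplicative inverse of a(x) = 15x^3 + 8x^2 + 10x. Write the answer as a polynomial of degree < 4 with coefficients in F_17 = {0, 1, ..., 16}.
a(x)^(-1) ≡ 5x^3 + 6x^2 + 3x + 10 (mod f(x))

Since f is irreducible over F_17, F_17[x]/(f) is a field and a(x) ≠ 0 has an inverse. Apply the extended Euclidean algorithm to f(x) and a(x) in F_17[x]: f(x) = (8x + 12)·a(x) + (11x^2 + 3x + 14);  a(x) = (6x + 13)·(11x^2 + 3x + 14) + (6x + 5);  (11x^2 + 3x + 14) = (16x + 7)·(6x + 5) + (13). The last nonzero remainder is the constant 13 = gcd(f, a) in F_17. Back-substituting through the division chain expresses 13 = s(x)·a(x) + t(x)·f(x) with s(x) ≡ 14x^3 + 10x^2 + 5x + 11 (mod f), so (14x^3 + 10x^2 + 5x + 11)·a(x) ≡ 13 (mod f). Multiplying by 13^(-1) ≡ 4 in F_17 gives a(x)^(-1) ≡ 4·(14x^3 + 10x^2 + 5x + 11) ≡ 5x^3 + 6x^2 + 3x + 10 (mod f). Check: (15x^3 + 8x^2 + 10x)·(5x^3 + 6x^2 + 3x + 10) = 7x^6 + 11x^5 + 7x^4 + 13x^3 + 8x^2 + 15x ≡ 1 (mod x^4 + 6x^3 + 4x + 14).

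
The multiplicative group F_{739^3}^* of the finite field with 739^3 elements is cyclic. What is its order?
|F_{739^3}^*| = 403583418

F_{739^3} has 739^3 = 403583419 elements; its multiplicative group consists of all nonzero elements, so |F_{739^3}^*| = 403583419 - 1 = 403583418. (It is cyclic since any finite subgroup of the multiplicative group of a field is cyclic.)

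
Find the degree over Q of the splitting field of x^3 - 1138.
[K : Q] = 6

The roots of x^3 - 1138 are ∛1138, ω∛1138, ω^2∛1138 where ω = e^(2πi/3) is a primitive cube root of unity, so K = Q(∛1138, ω). Now [Q(∛1138):Q] = 3 (since 1138 is not a perfect cube, x^3 - 1138 is irreducible) and [Q(ω):Q] = 2. Both 2 and 3 divide [K:Q], and [K:Q] ≤ 3·2 = 6, so [K:Q] = 6. (Equivalently: Q(∛1138) ⊂ R but ω ∉ R, so [K : Q(∛1138)] = 2.)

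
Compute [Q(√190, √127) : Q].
[Q(√190, √127) : Q] = 4

[Q(√190):Q] = 2 (min poly x^2 - 190, irreducible since 190 is squarefree > 1). For the top step, suppose √127 ∈ Q(√190), say √127 = c + d√190 with c, d ∈ Q. Squaring: 127 = c^2 + 190d^2 + 2cd√190. Since √190 ∉ Q this forces 2cd = 0. If d = 0 then √127 = c ∈ Q, contradicting 127 squarefree > 1. If c = 0 then 127 = 190d^2, so 190·127 = (190d)^2 is a perfect square in Q — but 190·127 = 24130 is not a perfect square (since 190 and 127 are distinct squarefree integers). Contradiction. Hence √127 ∉ Q(√190), so x^2 - 127 stays irreducible over Q(√190) and [Q(√190, √127) : Q(√190)] = 2. By the tower law, [Q(√190, √127) : Q] = 2 · 2 = 4.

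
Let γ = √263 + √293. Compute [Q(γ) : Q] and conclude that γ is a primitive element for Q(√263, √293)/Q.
[Q(γ) : Q] = 4 (equivalently, Q(γ) = Q(√263, √293))

Obviously Q(γ) ⊆ Q(√263, √293), and [Q(√263, √293):Q] = 4 (since 263, 293 are distinct squarefree integers > 1 with 77059 not a perfect square). To show equality we compute the minimal polynomial of γ. From γ = √263 + √293: γ^2 = 263 + 2√(77059) + 293 = 556 + 2√(77059), so γ^2 - 556 = 2√(77059); squaring, (γ^2 - 556)^2 = 4·77059, i.e. γ^4 - 1112γ^2 + 309136 - 308236 = 0, i.e. γ^4 - 1112γ^2 + 900 = 0. So γ is a root of x^4 - 1112x^2 + 900. This polynomial is irreducible over Q: it has no rational root (each ±√263 ± √293 is irrational), and any factorization into two quadratics over Q would force √(77059) ∈ Q (pairing opposite roots) or √263, √293 ∈ Q (other pairings), all impossible. Hence [Q(γ):Q] = 4 = [Q(√263, √293):Q], so Q(γ) = Q(√263, √293).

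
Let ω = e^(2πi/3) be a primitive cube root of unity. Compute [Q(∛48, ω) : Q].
[Q(∛48, ω) : Q] = 6

[Q(∛48):Q] = 3 (min poly x^3 - 48, irreducible since 48 is not a perfect cube). [Q(ω):Q] = 2 (min poly x^2 + x + 1). Since Q(∛48) ⊂ R and ω ∉ R, we have ω ∉ Q(∛48), so x^2 + x + 1 remains irreducible over Q(∛48) and [Q(∛48, ω) : Q(∛48)] = 2. By the tower law, [Q(∛48, ω) : Q] = 3 · 2 = 6. (In fact Q(∛48, ω) is the splitting field of x^3 - 48 over Q.)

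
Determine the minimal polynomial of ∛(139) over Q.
m_α(x) = x^3 - 139

α satisfies α^3 = 139, so x^3 - 139 annihilates α. By the rational root test, a rational root p/q (in lowest terms) of x^3 - 139 would satisfy p^3 = 139 q^3, forcing q = 1 and p^3 = 139; but 139 is not a perfect cube, contradiction. A monic cubic over Q with no rational root is irreducible (any nontrivial factorization would include a linear factor). Hence x^3 - 139 is the minimal polynomial of α, and in particular [Q(α):Q] = 3.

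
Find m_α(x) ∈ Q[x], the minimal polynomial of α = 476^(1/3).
m_α(x) = x^3 - 476

α satisfies α^3 = 476, so x^3 - 476 annihilates α. By the rational root test, a rational root p/q (in lowest terms) of x^3 - 476 would satisfy p^3 = 476 q^3, forcing q = 1 and p^3 = 476; but 476 is not a perfect cube, contradiction. A monic cubic over Q with no rational root is irreducible (any nontrivial factorization would include a linear factor). Hence x^3 - 476 is the minimal polynomial of α, and in particular [Q(α):Q] = 3.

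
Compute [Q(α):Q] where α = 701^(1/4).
[Q(α):Q] = 4

α is a root of x^4 - 701. By Eisenstein's criterion at the prime p = 701 (which divides the constant term 701 but p^2 = 491401 does not, since 701 is squarefree), x^4 - 701 is irreducible over Q. Hence [Q(α):Q] = 4.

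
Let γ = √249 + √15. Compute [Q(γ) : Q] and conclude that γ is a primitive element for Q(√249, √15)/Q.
[Q(γ) : Q] = 4 (equivalently, Q(γ) = Q(√249, √15))

Obviously Q(γ) ⊆ Q(√249, √15), and [Q(√249, √15):Q] = 4 (since 249, 15 are distinct squarefree integers > 1 with 3735 not a perfect square). To show equality we compute the minimal polynomial of γ. From γ = √249 + √15: γ^2 = 249 + 2√(3735) + 15 = 264 + 2√(3735), so γ^2 - 264 = 2√(3735); squaring, (γ^2 - 264)^2 = 4·3735, i.e. γ^4 - 528γ^2 + 69696 - 14940 = 0, i.e. γ^4 - 528γ^2 + 54756 = 0. So γ is a root of x^4 - 528x^2 + 54756. This polynomial is irreducible over Q: it has no rational root (each ±√249 ± √15 is irrational), and any factorization into two quadratics over Q would force √(3735) ∈ Q (pairing opposite roots) or √249, √15 ∈ Q (other pairings), all impossible. Hence [Q(γ):Q] = 4 = [Q(√249, √15):Q], so Q(γ) = Q(√249, √15).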